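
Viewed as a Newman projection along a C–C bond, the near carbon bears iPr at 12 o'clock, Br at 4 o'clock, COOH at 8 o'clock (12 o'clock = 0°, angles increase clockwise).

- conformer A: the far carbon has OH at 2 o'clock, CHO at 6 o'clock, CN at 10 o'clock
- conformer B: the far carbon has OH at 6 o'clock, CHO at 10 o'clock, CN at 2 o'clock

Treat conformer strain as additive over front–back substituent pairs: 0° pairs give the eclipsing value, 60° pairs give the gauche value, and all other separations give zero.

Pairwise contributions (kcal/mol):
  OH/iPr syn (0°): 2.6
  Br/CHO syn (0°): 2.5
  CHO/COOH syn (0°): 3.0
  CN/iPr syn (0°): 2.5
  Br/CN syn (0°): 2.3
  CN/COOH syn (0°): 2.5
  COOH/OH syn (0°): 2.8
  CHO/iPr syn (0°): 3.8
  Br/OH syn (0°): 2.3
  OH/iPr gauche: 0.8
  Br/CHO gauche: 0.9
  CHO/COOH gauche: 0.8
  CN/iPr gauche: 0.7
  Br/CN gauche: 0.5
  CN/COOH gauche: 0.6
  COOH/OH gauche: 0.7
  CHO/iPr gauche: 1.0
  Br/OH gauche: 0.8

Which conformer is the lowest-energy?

B

A (staggered): iPr–OH gauche, iPr–CN gauche, Br–OH gauche, Br–CHO gauche, COOH–CHO gauche, COOH–CN gauche; 0.8 + 0.7 + 0.8 + 0.9 + 0.8 + 0.6 = 4.6 kcal/mol.
B (staggered): iPr–CHO gauche, iPr–CN gauche, Br–OH gauche, Br–CN gauche, COOH–OH gauche, COOH–CHO gauche; 1.0 + 0.7 + 0.8 + 0.5 + 0.7 + 0.8 = 4.5 kcal/mol.
B has the lowest total (4.5 kcal/mol).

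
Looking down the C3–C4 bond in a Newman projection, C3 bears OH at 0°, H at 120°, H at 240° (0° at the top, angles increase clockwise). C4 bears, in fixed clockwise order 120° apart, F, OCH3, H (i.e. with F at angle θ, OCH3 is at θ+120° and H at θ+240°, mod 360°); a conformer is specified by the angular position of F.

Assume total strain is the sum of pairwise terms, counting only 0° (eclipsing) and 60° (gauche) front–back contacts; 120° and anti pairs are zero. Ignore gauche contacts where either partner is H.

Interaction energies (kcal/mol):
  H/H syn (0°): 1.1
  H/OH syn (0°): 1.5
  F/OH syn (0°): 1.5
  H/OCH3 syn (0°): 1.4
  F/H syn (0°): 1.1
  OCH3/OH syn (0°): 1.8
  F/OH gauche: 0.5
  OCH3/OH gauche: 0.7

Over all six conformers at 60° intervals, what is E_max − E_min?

F at 0° is eclipsed. OH at 0° is eclipsed with F at 0° (1.5); H at 120° is eclipsed with OCH3 at 120° (1.4); H at 240° is eclipsed with H at 240° (1.1). Total 4.0 kcal/mol.
F at 60° is staggered. OH at 0° is gauche with F at 60° (0.5). Total 0.5 kcal/mol.
F at 120° is eclipsed. OH at 0° is eclipsed with H at 0° (1.5); H at 120° is eclipsed with F at 120° (1.1); H at 240° is eclipsed with OCH3 at 240° (1.4). Total 4.0 kcal/mol.
F at 180° is staggered. OH at 0° is gauche with OCH3 at 300° (0.7). Total 0.7 kcal/mol.
F at 240° is eclipsed. OH at 0° is eclipsed with OCH3 at 0° (1.8); H at 120° is eclipsed with H at 120° (1.1); H at 240° is eclipsed with F at 240° (1.1). Total 4.0 kcal/mol.
F at 300° is staggered. OH at 0° is gauche with F at 300° (0.5); OH at 0° is gauche with OCH3 at 60° (0.7). Total 1.2 kcal/mol.
Max at 0° (4.0 kcal/mol), min at 60° (0.5 kcal/mol); barrier = 3.5 kcal/mol.

3.5 kcal/mol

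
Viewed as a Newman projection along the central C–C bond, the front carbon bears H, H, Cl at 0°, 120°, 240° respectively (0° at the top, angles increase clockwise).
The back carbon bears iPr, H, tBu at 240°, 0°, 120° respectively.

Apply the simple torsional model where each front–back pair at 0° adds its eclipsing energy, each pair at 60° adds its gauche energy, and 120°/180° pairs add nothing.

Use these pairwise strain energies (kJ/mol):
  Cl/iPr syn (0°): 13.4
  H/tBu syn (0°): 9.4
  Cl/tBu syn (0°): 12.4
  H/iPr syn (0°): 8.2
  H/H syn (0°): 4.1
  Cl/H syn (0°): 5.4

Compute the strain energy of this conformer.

26.9 kJ/mol

This conformer (eclipsed): H(0°)/H(0°) eclipsed 4.1; H(120°)/tBu(120°) eclipsed 9.4; Cl(240°)/iPr(240°) eclipsed 13.4 → 26.9 kJ/mol.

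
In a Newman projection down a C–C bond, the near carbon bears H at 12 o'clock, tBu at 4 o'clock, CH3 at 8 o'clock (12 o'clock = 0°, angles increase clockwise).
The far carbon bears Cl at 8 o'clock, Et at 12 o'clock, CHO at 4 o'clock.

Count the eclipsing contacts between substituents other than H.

2

Non-H eclipsing pairs: tBu(120°)/CHO(120°); CH3(240°)/Cl(240°) — 2 interactions.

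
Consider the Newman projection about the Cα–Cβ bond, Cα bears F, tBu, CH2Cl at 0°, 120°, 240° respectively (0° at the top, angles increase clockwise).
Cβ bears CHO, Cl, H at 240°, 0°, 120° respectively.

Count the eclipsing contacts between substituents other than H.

2

Non-H eclipsing pairs: F(0°)/Cl(0°); CH2Cl(240°)/CHO(240°) — 2 interactions.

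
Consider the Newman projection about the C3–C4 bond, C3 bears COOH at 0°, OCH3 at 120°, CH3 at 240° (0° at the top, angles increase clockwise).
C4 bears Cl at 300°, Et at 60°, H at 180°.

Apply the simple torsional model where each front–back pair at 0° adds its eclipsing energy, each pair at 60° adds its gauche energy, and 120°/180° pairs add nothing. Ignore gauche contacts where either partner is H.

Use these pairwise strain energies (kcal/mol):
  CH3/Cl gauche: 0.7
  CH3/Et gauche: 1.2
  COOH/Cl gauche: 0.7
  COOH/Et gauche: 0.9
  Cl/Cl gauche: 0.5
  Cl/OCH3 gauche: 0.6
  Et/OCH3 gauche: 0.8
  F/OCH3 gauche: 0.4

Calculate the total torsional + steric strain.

3.1 kcal/mol

This conformer (staggered): COOH(0°)/Cl(300°) gauche 0.7; COOH(0°)/Et(60°) gauche 0.9; OCH3(120°)/Et(60°) gauche 0.8; CH3(240°)/Cl(300°) gauche 0.7 → 3.1 kcal/mol.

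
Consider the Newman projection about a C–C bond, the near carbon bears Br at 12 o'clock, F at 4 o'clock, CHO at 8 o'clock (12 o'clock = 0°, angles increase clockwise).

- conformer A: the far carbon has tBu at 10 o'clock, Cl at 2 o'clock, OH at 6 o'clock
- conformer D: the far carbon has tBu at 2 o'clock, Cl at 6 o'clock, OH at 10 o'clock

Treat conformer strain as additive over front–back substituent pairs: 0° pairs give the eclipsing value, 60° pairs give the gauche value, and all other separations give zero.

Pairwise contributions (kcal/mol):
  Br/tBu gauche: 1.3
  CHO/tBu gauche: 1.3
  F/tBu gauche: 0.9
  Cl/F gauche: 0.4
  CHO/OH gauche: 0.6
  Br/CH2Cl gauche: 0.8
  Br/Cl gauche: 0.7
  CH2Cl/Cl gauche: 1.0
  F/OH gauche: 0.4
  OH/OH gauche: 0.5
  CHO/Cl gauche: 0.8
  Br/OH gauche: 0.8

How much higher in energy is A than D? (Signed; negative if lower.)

-0.1 kcal/mol

A (staggered): Br–tBu gauche, Br–Cl gauche, F–Cl gauche, F–OH gauche, CHO–tBu gauche, CHO–OH gauche; 1.3 + 0.7 + 0.4 + 0.4 + 1.3 + 0.6 = 4.7 kcal/mol.
D (staggered): Br–tBu gauche, Br–OH gauche, F–tBu gauche, F–Cl gauche, CHO–Cl gauche, CHO–OH gauche; 1.3 + 0.8 + 0.9 + 0.4 + 0.8 + 0.6 = 4.8 kcal/mol.
E(A) − E(D) = 4.7 − 4.8 = -0.1 kcal/mol.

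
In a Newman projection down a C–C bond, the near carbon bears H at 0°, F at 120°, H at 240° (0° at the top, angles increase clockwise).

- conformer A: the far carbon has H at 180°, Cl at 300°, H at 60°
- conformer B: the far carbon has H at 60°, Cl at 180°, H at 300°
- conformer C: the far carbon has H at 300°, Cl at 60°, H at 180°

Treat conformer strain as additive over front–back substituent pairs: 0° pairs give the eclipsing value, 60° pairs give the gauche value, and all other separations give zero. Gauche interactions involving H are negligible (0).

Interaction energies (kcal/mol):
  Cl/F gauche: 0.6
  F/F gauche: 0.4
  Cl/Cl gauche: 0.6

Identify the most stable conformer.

A

A (staggered): no non-H gauche contacts → 0.0 kcal/mol.
B (staggered): F(120°)/Cl(180°) gauche 0.6 → 0.6 kcal/mol.
C (staggered): F(120°)/Cl(60°) gauche 0.6 → 0.6 kcal/mol.
A has the lowest total (0.0 kcal/mol).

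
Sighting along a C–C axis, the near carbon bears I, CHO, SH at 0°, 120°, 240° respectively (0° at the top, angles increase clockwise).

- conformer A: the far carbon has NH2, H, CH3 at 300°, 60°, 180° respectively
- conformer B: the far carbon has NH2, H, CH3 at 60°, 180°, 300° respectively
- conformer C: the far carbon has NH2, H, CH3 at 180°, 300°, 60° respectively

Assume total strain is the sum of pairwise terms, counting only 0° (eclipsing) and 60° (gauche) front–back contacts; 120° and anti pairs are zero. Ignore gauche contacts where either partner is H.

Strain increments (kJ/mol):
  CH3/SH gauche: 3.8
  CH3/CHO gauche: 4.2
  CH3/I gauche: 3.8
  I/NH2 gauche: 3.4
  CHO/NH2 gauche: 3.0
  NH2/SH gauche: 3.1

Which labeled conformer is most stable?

A (staggered): I–NH2 gauche, CHO–CH3 gauche, SH–NH2 gauche, SH–CH3 gauche; 3.4 + 4.2 + 3.1 + 3.8 = 14.5 kJ/mol.
B (staggered): I–NH2 gauche, I–CH3 gauche, CHO–NH2 gauche, SH–CH3 gauche; 3.4 + 3.8 + 3.0 + 3.8 = 14.0 kJ/mol.
C (staggered): I–CH3 gauche, CHO–NH2 gauche, CHO–CH3 gauche, SH–NH2 gauche; 3.8 + 3.0 + 4.2 + 3.1 = 14.1 kJ/mol.
B has the lowest total (14.0 kJ/mol).

B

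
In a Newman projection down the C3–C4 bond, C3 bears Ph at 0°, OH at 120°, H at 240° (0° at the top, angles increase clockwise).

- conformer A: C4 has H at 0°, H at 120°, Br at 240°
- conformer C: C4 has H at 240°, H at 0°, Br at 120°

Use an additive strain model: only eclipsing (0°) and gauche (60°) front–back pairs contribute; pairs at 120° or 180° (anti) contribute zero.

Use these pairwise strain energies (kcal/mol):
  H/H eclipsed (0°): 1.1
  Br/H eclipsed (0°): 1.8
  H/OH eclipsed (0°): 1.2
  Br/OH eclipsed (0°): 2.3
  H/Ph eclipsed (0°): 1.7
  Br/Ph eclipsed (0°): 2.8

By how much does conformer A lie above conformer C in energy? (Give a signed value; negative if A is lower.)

-0.4 kcal/mol

A (eclipsed): Ph(0°)/H(0°) eclipsed 1.7; OH(120°)/H(120°) eclipsed 1.2; H(240°)/Br(240°) eclipsed 1.8 → 4.7 kcal/mol.
C (eclipsed): Ph(0°)/H(0°) eclipsed 1.7; OH(120°)/Br(120°) eclipsed 2.3; H(240°)/H(240°) eclipsed 1.1 → 5.1 kcal/mol.
E(A) − E(C) = 4.7 − 5.1 = -0.4 kcal/mol.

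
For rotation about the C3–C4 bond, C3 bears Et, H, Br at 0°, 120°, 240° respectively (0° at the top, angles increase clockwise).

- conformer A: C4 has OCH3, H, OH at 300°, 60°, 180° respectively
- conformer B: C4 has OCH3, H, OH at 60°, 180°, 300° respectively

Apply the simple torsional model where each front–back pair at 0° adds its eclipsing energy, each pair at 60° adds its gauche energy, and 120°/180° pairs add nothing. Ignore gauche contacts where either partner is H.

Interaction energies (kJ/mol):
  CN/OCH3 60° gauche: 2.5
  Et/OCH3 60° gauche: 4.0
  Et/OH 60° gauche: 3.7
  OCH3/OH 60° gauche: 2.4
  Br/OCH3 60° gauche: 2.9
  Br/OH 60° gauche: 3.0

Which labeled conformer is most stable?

A

A is staggered. Et at 0° is gauche with OCH3 at 300° (4.0); Br at 240° is gauche with OCH3 at 300° (2.9); Br at 240° is gauche with OH at 180° (3.0). Total 9.9 kJ/mol.
B is staggered. Et at 0° is gauche with OCH3 at 60° (4.0); Et at 0° is gauche with OH at 300° (3.7); Br at 240° is gauche with OH at 300° (3.0). Total 10.7 kJ/mol.
A has the lowest total (9.9 kJ/mol).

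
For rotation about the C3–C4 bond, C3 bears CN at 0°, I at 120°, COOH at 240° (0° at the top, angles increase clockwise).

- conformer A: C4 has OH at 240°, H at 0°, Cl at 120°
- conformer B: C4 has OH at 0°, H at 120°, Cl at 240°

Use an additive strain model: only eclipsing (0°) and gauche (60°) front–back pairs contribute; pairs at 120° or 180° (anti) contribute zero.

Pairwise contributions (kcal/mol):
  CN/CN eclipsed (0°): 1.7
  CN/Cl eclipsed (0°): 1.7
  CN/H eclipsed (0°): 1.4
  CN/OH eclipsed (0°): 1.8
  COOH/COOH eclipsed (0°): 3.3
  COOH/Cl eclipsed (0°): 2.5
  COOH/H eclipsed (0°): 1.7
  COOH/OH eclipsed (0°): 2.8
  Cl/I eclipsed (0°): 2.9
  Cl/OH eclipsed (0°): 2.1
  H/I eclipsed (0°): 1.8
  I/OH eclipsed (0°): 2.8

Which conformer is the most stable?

A (eclipsed): CN(0°)/H(0°) eclipsed 1.4; I(120°)/Cl(120°) eclipsed 2.9; COOH(240°)/OH(240°) eclipsed 2.8 → 7.1 kcal/mol.
B (eclipsed): CN(0°)/OH(0°) eclipsed 1.8; I(120°)/H(120°) eclipsed 1.8; COOH(240°)/Cl(240°) eclipsed 2.5 → 6.1 kcal/mol.
B has the lowest total (6.1 kcal/mol).

B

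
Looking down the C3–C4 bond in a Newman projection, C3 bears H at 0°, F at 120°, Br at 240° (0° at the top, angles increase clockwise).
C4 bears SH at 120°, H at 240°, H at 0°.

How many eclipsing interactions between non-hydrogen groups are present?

Non-H eclipsing pairs: F(120°)/SH(120°) — 1 interaction.

1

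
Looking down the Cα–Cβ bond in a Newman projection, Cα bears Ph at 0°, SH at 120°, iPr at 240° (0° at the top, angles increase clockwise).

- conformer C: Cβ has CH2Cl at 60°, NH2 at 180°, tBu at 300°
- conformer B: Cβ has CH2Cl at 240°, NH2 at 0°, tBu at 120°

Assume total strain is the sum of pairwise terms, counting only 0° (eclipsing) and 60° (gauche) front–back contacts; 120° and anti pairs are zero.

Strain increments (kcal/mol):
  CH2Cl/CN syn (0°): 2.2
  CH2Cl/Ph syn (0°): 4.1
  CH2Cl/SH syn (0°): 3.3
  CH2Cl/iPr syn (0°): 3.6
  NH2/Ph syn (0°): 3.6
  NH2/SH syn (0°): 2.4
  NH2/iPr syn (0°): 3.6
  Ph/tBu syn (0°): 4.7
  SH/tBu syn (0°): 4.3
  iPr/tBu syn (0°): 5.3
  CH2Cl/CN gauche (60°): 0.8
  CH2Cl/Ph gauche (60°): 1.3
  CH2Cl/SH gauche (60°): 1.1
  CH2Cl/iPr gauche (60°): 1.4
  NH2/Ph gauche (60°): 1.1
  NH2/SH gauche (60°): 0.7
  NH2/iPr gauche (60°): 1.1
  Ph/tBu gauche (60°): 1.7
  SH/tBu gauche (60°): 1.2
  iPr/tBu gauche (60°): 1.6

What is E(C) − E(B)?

-4.0 kcal/mol

C is staggered. Ph at 0° is gauche with CH2Cl at 60° (1.3); Ph at 0° is gauche with tBu at 300° (1.7); SH at 120° is gauche with CH2Cl at 60° (1.1); SH at 120° is gauche with NH2 at 180° (0.7); iPr at 240° is gauche with NH2 at 180° (1.1); iPr at 240° is gauche with tBu at 300° (1.6). Total 7.5 kcal/mol.
B is eclipsed. Ph at 0° is eclipsed with NH2 at 0° (3.6); SH at 120° is eclipsed with tBu at 120° (4.3); iPr at 240° is eclipsed with CH2Cl at 240° (3.6). Total 11.5 kcal/mol.
E(C) − E(B) = 7.5 − 11.5 = -4.0 kcal/mol.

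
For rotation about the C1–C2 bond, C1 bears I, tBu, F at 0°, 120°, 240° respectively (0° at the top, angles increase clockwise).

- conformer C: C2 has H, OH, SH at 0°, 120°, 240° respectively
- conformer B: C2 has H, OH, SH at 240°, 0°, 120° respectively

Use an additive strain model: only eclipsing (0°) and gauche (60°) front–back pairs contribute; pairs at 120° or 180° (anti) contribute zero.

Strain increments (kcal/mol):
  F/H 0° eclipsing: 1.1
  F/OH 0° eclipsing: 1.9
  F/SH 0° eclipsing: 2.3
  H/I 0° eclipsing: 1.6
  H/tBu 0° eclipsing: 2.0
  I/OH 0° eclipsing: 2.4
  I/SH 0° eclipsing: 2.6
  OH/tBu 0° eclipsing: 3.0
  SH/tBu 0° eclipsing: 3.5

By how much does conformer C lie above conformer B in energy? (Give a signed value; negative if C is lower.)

C is eclipsed. I at 0° is eclipsed with H at 0° (1.6); tBu at 120° is eclipsed with OH at 120° (3.0); F at 240° is eclipsed with SH at 240° (2.3). Total 6.9 kcal/mol.
B is eclipsed. I at 0° is eclipsed with OH at 0° (2.4); tBu at 120° is eclipsed with SH at 120° (3.5); F at 240° is eclipsed with H at 240° (1.1). Total 7.0 kcal/mol.
E(C) − E(B) = 6.9 − 7.0 = -0.1 kcal/mol.

-0.1 kcal/mol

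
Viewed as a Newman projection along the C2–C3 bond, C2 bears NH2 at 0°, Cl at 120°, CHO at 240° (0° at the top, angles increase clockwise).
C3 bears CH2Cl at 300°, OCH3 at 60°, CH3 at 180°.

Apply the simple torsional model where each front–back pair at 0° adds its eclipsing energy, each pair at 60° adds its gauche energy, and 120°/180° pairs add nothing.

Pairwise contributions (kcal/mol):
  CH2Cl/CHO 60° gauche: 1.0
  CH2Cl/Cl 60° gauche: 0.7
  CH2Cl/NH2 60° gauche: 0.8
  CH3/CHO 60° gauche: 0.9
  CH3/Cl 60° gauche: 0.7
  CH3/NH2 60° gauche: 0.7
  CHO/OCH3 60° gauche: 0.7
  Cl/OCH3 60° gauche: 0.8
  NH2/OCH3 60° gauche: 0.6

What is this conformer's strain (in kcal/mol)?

4.8 kcal/mol

This conformer is staggered. NH2 at 0° is gauche with CH2Cl at 300° (0.8); NH2 at 0° is gauche with OCH3 at 60° (0.6); Cl at 120° is gauche with OCH3 at 60° (0.8); Cl at 120° is gauche with CH3 at 180° (0.7); CHO at 240° is gauche with CH2Cl at 300° (1.0); CHO at 240° is gauche with CH3 at 180° (0.9). Total 4.8 kcal/mol.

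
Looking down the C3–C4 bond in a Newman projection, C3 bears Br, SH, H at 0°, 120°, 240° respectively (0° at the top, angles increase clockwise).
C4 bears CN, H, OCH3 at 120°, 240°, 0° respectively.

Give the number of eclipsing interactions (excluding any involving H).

2

Non-H eclipsing pairs: Br(0°)/OCH3(0°); SH(120°)/CN(120°) — 2 interactions.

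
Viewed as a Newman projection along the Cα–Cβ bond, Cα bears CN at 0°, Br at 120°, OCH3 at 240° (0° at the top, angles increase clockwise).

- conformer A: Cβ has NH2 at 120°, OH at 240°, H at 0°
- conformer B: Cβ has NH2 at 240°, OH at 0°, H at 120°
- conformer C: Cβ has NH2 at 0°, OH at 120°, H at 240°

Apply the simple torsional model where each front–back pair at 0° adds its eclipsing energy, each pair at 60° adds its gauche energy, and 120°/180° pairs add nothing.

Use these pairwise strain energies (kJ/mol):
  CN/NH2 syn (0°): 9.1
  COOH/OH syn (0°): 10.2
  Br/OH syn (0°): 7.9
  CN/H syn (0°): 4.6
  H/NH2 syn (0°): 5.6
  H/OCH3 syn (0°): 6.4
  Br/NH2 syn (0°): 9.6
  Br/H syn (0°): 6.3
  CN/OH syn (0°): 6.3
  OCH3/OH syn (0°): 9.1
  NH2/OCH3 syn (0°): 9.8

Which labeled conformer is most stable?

A (eclipsed): CN(0°)/H(0°) eclipsed 4.6; Br(120°)/NH2(120°) eclipsed 9.6; OCH3(240°)/OH(240°) eclipsed 9.1 → 23.3 kJ/mol.
B (eclipsed): CN(0°)/OH(0°) eclipsed 6.3; Br(120°)/H(120°) eclipsed 6.3; OCH3(240°)/NH2(240°) eclipsed 9.8 → 22.4 kJ/mol.
C (eclipsed): CN(0°)/NH2(0°) eclipsed 9.1; Br(120°)/OH(120°) eclipsed 7.9; OCH3(240°)/H(240°) eclipsed 6.4 → 23.4 kJ/mol.
B has the lowest total (22.4 kJ/mol).

B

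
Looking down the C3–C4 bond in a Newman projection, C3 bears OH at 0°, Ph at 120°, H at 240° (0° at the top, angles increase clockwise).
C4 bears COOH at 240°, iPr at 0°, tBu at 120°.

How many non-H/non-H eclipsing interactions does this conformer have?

Non-H eclipsing pairs: OH(0°)/iPr(0°); Ph(120°)/tBu(120°) — 2 interactions.

2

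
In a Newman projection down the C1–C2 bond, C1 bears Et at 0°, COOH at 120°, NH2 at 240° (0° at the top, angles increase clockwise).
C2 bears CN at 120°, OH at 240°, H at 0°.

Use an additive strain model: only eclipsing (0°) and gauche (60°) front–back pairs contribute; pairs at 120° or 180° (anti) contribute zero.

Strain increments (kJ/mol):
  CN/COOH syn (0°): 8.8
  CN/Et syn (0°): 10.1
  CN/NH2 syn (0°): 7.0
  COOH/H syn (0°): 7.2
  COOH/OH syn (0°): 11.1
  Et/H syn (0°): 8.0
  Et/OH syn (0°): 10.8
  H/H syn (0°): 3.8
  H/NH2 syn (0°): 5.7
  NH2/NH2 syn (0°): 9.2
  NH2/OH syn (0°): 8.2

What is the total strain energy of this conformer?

25.0 kJ/mol

This conformer (eclipsed): Et(0°)/H(0°) eclipsed 8.0; COOH(120°)/CN(120°) eclipsed 8.8; NH2(240°)/OH(240°) eclipsed 8.2 → 25.0 kJ/mol.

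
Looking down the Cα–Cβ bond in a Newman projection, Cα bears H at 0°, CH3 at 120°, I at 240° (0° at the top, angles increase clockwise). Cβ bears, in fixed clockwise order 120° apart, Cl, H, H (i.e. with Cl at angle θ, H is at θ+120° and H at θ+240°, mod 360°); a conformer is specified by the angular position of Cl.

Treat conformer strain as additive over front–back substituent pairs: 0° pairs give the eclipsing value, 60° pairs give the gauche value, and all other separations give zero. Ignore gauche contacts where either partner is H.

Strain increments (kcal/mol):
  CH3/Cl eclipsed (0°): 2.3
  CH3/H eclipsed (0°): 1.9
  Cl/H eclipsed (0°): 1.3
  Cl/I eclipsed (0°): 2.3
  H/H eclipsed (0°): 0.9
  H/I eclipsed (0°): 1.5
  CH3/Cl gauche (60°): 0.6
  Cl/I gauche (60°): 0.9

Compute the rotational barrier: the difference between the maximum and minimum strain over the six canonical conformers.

Cl at 0° (eclipsed): H–Cl eclipsed, CH3–H eclipsed, I–H eclipsed; 1.3 + 1.9 + 1.5 = 4.7 kcal/mol.
Cl at 60° (staggered): CH3–Cl gauche; 0.6 = 0.6 kcal/mol.
Cl at 120° (eclipsed): H–H eclipsed, CH3–Cl eclipsed, I–H eclipsed; 0.9 + 2.3 + 1.5 = 4.7 kcal/mol.
Cl at 180° (staggered): CH3–Cl gauche, I–Cl gauche; 0.6 + 0.9 = 1.5 kcal/mol.
Cl at 240° (eclipsed): H–H eclipsed, CH3–H eclipsed, I–Cl eclipsed; 0.9 + 1.9 + 2.3 = 5.1 kcal/mol.
Cl at 300° (staggered): I–Cl gauche; 0.9 = 0.9 kcal/mol.
Max at 240° (5.1 kcal/mol), min at 60° (0.6 kcal/mol); barrier = 4.5 kcal/mol.

4.5 kcal/mol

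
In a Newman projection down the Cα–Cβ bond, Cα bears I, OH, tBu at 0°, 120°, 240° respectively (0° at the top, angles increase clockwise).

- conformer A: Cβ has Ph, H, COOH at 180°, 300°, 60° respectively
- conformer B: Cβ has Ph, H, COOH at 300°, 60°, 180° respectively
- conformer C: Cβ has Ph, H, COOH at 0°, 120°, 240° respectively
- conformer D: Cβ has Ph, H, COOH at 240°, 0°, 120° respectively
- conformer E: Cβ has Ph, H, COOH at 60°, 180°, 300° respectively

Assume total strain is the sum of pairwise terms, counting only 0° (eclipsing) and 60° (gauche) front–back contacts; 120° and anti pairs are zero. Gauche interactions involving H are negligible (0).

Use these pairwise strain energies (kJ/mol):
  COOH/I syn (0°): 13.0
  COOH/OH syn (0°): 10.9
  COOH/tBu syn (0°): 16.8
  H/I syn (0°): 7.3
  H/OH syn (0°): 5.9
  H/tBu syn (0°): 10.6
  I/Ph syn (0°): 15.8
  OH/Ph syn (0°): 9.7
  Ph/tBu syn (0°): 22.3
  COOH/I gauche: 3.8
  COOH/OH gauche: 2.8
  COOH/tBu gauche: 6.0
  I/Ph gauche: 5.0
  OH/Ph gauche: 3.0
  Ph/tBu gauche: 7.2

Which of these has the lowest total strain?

A

A (staggered): I–COOH gauche, OH–Ph gauche, OH–COOH gauche, tBu–Ph gauche; 3.8 + 3.0 + 2.8 + 7.2 = 16.8 kJ/mol.
B (staggered): I–Ph gauche, OH–COOH gauche, tBu–Ph gauche, tBu–COOH gauche; 5.0 + 2.8 + 7.2 + 6.0 = 21.0 kJ/mol.
C (eclipsed): I–Ph eclipsed, OH–H eclipsed, tBu–COOH eclipsed; 15.8 + 5.9 + 16.8 = 38.5 kJ/mol.
D (eclipsed): I–H eclipsed, OH–COOH eclipsed, tBu–Ph eclipsed; 7.3 + 10.9 + 22.3 = 40.5 kJ/mol.
E (staggered): I–Ph gauche, I–COOH gauche, OH–Ph gauche, tBu–COOH gauche; 5.0 + 3.8 + 3.0 + 6.0 = 17.8 kJ/mol.
A has the lowest total (16.8 kJ/mol).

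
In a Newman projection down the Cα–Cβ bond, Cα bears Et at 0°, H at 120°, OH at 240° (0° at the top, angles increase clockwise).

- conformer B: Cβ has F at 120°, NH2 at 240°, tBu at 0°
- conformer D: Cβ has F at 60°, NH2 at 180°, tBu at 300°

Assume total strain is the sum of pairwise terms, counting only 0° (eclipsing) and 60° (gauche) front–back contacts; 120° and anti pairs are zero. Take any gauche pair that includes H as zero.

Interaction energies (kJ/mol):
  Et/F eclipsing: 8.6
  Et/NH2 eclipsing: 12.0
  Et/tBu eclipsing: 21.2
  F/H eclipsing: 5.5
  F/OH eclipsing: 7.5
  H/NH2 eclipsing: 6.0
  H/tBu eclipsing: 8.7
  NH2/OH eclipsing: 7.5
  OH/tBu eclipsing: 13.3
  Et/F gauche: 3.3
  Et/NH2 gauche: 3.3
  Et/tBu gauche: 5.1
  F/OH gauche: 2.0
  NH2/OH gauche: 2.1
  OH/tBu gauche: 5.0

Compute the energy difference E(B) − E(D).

B (eclipsed): Et–tBu eclipsed, H–F eclipsed, OH–NH2 eclipsed; 21.2 + 5.5 + 7.5 = 34.2 kJ/mol.
D (staggered): Et–F gauche, Et–tBu gauche, OH–NH2 gauche, OH–tBu gauche; 3.3 + 5.1 + 2.1 + 5.0 = 15.5 kJ/mol.
E(B) − E(D) = 34.2 − 15.5 = +18.7 kJ/mol.

+18.7 kJ/mol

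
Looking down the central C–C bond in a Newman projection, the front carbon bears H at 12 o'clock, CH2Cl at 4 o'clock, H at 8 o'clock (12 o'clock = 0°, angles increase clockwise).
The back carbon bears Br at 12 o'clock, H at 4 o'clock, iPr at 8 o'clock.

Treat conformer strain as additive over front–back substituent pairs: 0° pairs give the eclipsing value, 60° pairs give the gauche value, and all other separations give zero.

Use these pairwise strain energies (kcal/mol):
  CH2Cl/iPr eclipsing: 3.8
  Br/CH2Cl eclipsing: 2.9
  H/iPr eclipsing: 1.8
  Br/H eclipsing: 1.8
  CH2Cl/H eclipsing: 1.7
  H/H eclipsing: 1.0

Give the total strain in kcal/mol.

This conformer (eclipsed): H–Br eclipsed, CH2Cl–H eclipsed, H–iPr eclipsed; 1.8 + 1.7 + 1.8 = 5.3 kcal/mol.

5.3 kcal/mol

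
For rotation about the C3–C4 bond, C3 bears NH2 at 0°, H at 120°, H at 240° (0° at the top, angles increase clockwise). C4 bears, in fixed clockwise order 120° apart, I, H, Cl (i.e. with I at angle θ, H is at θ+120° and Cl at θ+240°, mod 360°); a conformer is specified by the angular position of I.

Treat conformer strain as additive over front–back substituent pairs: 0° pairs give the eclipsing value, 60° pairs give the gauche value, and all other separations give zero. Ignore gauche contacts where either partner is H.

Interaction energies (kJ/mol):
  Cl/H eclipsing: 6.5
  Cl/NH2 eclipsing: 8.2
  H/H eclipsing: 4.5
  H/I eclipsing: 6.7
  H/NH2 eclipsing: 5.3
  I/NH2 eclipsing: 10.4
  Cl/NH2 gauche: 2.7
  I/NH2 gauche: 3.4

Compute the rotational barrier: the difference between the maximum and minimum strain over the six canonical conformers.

I at 0° (eclipsed): NH2(0°)/I(0°) eclipsed 10.4; H(120°)/H(120°) eclipsed 4.5; H(240°)/Cl(240°) eclipsed 6.5 → 21.4 kJ/mol.
I at 60° (staggered): NH2(0°)/I(60°) gauche 3.4; NH2(0°)/Cl(300°) gauche 2.7 → 6.1 kJ/mol.
I at 120° (eclipsed): NH2(0°)/Cl(0°) eclipsed 8.2; H(120°)/I(120°) eclipsed 6.7; H(240°)/H(240°) eclipsed 4.5 → 19.4 kJ/mol.
I at 180° (staggered): NH2(0°)/Cl(60°) gauche 2.7 → 2.7 kJ/mol.
I at 240° (eclipsed): NH2(0°)/H(0°) eclipsed 5.3; H(120°)/Cl(120°) eclipsed 6.5; H(240°)/I(240°) eclipsed 6.7 → 18.5 kJ/mol.
I at 300° (staggered): NH2(0°)/I(300°) gauche 3.4 → 3.4 kJ/mol.
Max at 0° (21.4 kJ/mol), min at 180° (2.7 kJ/mol); barrier = 18.7 kJ/mol.

18.7 kJ/mol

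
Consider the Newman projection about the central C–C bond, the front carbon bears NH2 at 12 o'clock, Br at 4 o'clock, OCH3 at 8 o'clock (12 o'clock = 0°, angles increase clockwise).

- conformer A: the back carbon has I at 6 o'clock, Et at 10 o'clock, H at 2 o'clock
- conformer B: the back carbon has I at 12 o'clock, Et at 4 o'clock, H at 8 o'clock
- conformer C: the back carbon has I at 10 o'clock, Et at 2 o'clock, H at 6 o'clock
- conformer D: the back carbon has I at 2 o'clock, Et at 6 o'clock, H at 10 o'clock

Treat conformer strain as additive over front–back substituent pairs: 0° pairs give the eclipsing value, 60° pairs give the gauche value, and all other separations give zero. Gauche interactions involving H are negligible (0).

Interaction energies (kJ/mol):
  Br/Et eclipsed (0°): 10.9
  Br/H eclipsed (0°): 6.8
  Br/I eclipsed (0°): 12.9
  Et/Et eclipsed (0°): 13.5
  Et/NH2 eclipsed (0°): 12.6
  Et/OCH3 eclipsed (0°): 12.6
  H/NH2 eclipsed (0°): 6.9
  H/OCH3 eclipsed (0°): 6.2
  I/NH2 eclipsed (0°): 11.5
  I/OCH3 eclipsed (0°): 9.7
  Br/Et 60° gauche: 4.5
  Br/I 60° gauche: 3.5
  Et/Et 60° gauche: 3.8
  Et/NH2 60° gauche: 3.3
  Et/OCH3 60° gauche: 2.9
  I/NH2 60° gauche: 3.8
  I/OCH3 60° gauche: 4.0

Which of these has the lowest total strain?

A

A is staggered. NH2 at 0° is gauche with Et at 300° (3.3); Br at 120° is gauche with I at 180° (3.5); OCH3 at 240° is gauche with I at 180° (4.0); OCH3 at 240° is gauche with Et at 300° (2.9). Total 13.7 kJ/mol.
B is eclipsed. NH2 at 0° is eclipsed with I at 0° (11.5); Br at 120° is eclipsed with Et at 120° (10.9); OCH3 at 240° is eclipsed with H at 240° (6.2). Total 28.6 kJ/mol.
C is staggered. NH2 at 0° is gauche with I at 300° (3.8); NH2 at 0° is gauche with Et at 60° (3.3); Br at 120° is gauche with Et at 60° (4.5); OCH3 at 240° is gauche with I at 300° (4.0). Total 15.6 kJ/mol.
D is staggered. NH2 at 0° is gauche with I at 60° (3.8); Br at 120° is gauche with I at 60° (3.5); Br at 120° is gauche with Et at 180° (4.5); OCH3 at 240° is gauche with Et at 180° (2.9). Total 14.7 kJ/mol.
A has the lowest total (13.7 kJ/mol).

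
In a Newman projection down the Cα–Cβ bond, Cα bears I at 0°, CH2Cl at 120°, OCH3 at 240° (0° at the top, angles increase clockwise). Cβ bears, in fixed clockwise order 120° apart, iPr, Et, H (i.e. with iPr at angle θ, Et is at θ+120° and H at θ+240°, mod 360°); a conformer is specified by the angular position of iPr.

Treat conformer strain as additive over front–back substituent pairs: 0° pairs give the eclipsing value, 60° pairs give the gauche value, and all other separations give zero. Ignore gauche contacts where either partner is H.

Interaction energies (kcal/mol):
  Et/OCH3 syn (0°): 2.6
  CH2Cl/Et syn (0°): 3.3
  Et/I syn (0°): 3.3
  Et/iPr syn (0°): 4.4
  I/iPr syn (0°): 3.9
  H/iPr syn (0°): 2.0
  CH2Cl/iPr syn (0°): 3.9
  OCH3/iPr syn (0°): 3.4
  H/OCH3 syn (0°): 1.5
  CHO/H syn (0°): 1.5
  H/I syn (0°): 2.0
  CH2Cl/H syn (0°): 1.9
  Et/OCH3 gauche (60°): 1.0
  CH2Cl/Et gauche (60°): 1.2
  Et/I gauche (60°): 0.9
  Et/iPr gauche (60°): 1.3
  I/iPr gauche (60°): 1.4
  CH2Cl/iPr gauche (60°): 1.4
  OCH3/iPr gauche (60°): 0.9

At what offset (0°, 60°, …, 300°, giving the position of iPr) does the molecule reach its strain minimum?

180°

iPr at 0° (eclipsed): I(0°)/iPr(0°) eclipsed 3.9; CH2Cl(120°)/Et(120°) eclipsed 3.3; OCH3(240°)/H(240°) eclipsed 1.5 → 8.7 kcal/mol.
iPr at 60° (staggered): I(0°)/iPr(60°) gauche 1.4; CH2Cl(120°)/iPr(60°) gauche 1.4; CH2Cl(120°)/Et(180°) gauche 1.2; OCH3(240°)/Et(180°) gauche 1.0 → 5.0 kcal/mol.
iPr at 120° (eclipsed): I(0°)/H(0°) eclipsed 2.0; CH2Cl(120°)/iPr(120°) eclipsed 3.9; OCH3(240°)/Et(240°) eclipsed 2.6 → 8.5 kcal/mol.
iPr at 180° (staggered): I(0°)/Et(300°) gauche 0.9; CH2Cl(120°)/iPr(180°) gauche 1.4; OCH3(240°)/iPr(180°) gauche 0.9; OCH3(240°)/Et(300°) gauche 1.0 → 4.2 kcal/mol.
iPr at 240° (eclipsed): I(0°)/Et(0°) eclipsed 3.3; CH2Cl(120°)/H(120°) eclipsed 1.9; OCH3(240°)/iPr(240°) eclipsed 3.4 → 8.6 kcal/mol.
iPr at 300° (staggered): I(0°)/iPr(300°) gauche 1.4; I(0°)/Et(60°) gauche 0.9; CH2Cl(120°)/Et(60°) gauche 1.2; OCH3(240°)/iPr(300°) gauche 0.9 → 4.4 kcal/mol.
The minimum (4.2 kcal/mol) occurs with iPr at 180°.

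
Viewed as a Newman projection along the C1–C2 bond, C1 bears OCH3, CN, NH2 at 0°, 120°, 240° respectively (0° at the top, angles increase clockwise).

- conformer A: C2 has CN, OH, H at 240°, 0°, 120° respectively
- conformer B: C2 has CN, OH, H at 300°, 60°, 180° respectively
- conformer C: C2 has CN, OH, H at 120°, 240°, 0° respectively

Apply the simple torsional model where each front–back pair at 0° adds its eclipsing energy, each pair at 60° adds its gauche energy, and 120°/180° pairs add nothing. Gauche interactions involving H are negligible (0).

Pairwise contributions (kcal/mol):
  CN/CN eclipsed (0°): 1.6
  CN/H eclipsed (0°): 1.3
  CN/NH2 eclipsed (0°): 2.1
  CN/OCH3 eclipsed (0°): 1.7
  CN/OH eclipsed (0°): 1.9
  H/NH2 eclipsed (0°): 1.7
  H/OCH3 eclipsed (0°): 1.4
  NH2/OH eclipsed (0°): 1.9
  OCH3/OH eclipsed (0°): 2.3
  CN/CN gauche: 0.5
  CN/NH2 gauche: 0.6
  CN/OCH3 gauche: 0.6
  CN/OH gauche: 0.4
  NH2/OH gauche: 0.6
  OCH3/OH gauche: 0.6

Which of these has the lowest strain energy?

A is eclipsed. OCH3 at 0° is eclipsed with OH at 0° (2.3); CN at 120° is eclipsed with H at 120° (1.3); NH2 at 240° is eclipsed with CN at 240° (2.1). Total 5.7 kcal/mol.
B is staggered. OCH3 at 0° is gauche with CN at 300° (0.6); OCH3 at 0° is gauche with OH at 60° (0.6); CN at 120° is gauche with OH at 60° (0.4); NH2 at 240° is gauche with CN at 300° (0.6). Total 2.2 kcal/mol.
C is eclipsed. OCH3 at 0° is eclipsed with H at 0° (1.4); CN at 120° is eclipsed with CN at 120° (1.6); NH2 at 240° is eclipsed with OH at 240° (1.9). Total 4.9 kcal/mol.
B has the lowest total (2.2 kcal/mol).

B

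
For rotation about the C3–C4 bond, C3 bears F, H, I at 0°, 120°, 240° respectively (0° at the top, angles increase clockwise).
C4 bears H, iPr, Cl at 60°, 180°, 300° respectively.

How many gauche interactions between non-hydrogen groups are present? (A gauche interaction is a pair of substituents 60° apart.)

Non-H gauche pairs: F(0°)/Cl(300°); I(240°)/iPr(180°); I(240°)/Cl(300°) — 3 interactions.

3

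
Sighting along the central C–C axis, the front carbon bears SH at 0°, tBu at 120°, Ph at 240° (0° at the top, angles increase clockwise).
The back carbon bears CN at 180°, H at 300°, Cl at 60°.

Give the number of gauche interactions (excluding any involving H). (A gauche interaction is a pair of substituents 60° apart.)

4

Non-H gauche pairs: SH(0°)/Cl(60°); tBu(120°)/CN(180°); tBu(120°)/Cl(60°); Ph(240°)/CN(180°) — 4 interactions.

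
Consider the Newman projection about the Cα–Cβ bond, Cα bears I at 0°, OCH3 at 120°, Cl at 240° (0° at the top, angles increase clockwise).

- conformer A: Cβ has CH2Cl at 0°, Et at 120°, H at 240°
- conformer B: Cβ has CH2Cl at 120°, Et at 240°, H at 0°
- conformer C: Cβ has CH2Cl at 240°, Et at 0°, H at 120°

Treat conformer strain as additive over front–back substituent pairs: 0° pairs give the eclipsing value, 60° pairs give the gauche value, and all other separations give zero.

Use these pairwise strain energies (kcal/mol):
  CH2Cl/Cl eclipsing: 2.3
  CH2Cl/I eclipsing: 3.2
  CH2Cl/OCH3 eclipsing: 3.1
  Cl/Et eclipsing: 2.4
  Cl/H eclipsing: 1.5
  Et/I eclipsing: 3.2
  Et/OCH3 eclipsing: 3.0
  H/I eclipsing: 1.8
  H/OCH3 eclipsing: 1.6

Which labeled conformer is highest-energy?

A

A (eclipsed): I–CH2Cl eclipsed, OCH3–Et eclipsed, Cl–H eclipsed; 3.2 + 3.0 + 1.5 = 7.7 kcal/mol.
B (eclipsed): I–H eclipsed, OCH3–CH2Cl eclipsed, Cl–Et eclipsed; 1.8 + 3.1 + 2.4 = 7.3 kcal/mol.
C (eclipsed): I–Et eclipsed, OCH3–H eclipsed, Cl–CH2Cl eclipsed; 3.2 + 1.6 + 2.3 = 7.1 kcal/mol.
A has the highest total (7.7 kcal/mol).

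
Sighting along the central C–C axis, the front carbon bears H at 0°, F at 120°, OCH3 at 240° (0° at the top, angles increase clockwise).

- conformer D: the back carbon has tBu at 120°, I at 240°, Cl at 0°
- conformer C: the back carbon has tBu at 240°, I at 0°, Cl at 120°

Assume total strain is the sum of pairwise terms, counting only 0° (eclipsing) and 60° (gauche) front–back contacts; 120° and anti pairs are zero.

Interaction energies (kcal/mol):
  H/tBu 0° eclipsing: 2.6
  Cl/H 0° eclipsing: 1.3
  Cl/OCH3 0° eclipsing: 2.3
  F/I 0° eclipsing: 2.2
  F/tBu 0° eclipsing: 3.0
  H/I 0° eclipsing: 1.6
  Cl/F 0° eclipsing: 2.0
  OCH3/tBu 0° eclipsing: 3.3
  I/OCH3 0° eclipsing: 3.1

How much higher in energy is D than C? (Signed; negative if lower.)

+0.5 kcal/mol

D (eclipsed): H(0°)/Cl(0°) eclipsed 1.3; F(120°)/tBu(120°) eclipsed 3.0; OCH3(240°)/I(240°) eclipsed 3.1 → 7.4 kcal/mol.
C (eclipsed): H(0°)/I(0°) eclipsed 1.6; F(120°)/Cl(120°) eclipsed 2.0; OCH3(240°)/tBu(240°) eclipsed 3.3 → 6.9 kcal/mol.
E(D) − E(C) = 7.4 − 6.9 = +0.5 kcal/mol.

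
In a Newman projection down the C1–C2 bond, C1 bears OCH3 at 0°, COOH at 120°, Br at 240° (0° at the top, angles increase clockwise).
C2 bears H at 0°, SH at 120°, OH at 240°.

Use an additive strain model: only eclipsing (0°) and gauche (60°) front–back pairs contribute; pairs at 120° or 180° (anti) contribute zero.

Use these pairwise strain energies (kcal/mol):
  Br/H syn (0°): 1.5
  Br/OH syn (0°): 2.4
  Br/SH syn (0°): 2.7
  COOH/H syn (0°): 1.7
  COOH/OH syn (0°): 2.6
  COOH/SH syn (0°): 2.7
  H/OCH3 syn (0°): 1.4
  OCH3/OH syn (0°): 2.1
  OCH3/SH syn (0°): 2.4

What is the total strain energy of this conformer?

This conformer is eclipsed. OCH3 at 0° is eclipsed with H at 0° (1.4); COOH at 120° is eclipsed with SH at 120° (2.7); Br at 240° is eclipsed with OH at 240° (2.4). Total 6.5 kcal/mol.

6.5 kcal/mol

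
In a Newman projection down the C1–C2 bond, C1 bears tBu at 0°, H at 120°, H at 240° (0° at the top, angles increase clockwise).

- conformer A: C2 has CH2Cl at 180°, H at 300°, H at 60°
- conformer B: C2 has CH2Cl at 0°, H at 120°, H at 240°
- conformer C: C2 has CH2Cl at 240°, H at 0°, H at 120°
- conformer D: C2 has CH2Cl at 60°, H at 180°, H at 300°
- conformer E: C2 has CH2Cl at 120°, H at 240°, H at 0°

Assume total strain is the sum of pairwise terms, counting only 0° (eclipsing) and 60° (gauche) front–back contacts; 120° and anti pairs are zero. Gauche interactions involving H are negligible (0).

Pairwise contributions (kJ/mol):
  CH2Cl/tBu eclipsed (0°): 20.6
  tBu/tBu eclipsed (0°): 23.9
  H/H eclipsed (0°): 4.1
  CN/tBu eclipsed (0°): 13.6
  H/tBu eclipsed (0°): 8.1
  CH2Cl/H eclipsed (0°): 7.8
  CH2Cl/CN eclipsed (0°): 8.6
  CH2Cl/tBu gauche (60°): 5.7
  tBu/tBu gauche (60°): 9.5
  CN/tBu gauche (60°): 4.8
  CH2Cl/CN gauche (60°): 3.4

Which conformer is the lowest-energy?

A (staggered): no non-H gauche contacts → 0.0 kJ/mol.
B (eclipsed): tBu(0°)/CH2Cl(0°) eclipsed 20.6; H(120°)/H(120°) eclipsed 4.1; H(240°)/H(240°) eclipsed 4.1 → 28.8 kJ/mol.
C (eclipsed): tBu(0°)/H(0°) eclipsed 8.1; H(120°)/H(120°) eclipsed 4.1; H(240°)/CH2Cl(240°) eclipsed 7.8 → 20.0 kJ/mol.
D (staggered): tBu(0°)/CH2Cl(60°) gauche 5.7 → 5.7 kJ/mol.
E (eclipsed): tBu(0°)/H(0°) eclipsed 8.1; H(120°)/CH2Cl(120°) eclipsed 7.8; H(240°)/H(240°) eclipsed 4.1 → 20.0 kJ/mol.
A has the lowest total (0.0 kJ/mol).

A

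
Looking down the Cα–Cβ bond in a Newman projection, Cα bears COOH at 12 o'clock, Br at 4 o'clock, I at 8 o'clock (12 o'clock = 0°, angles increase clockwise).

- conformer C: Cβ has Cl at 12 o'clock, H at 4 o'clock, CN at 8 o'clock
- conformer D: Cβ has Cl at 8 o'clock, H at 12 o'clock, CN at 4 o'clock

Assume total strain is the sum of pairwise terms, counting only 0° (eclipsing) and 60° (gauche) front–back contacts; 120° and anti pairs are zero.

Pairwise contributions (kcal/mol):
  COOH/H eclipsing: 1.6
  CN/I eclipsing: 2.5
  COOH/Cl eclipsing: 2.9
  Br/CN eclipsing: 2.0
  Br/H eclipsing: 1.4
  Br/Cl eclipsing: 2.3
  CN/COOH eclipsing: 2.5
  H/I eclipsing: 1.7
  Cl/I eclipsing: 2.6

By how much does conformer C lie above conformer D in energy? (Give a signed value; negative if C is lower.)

+0.6 kcal/mol

C (eclipsed): COOH(0°)/Cl(0°) eclipsed 2.9; Br(120°)/H(120°) eclipsed 1.4; I(240°)/CN(240°) eclipsed 2.5 → 6.8 kcal/mol.
D (eclipsed): COOH(0°)/H(0°) eclipsed 1.6; Br(120°)/CN(120°) eclipsed 2.0; I(240°)/Cl(240°) eclipsed 2.6 → 6.2 kcal/mol.
E(C) − E(D) = 6.8 − 6.2 = +0.6 kcal/mol.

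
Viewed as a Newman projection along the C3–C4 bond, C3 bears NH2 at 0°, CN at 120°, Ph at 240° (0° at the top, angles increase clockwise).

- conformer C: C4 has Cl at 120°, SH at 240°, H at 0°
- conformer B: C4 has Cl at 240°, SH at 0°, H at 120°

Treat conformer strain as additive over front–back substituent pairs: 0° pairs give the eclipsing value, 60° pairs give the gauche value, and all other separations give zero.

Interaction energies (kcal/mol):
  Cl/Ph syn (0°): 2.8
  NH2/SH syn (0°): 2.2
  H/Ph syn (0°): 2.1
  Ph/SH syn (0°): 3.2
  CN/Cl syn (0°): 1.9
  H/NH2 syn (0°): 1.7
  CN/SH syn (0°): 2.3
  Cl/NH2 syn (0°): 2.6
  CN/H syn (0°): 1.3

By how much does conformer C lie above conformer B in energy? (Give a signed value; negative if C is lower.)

C (eclipsed): NH2–H eclipsed, CN–Cl eclipsed, Ph–SH eclipsed; 1.7 + 1.9 + 3.2 = 6.8 kcal/mol.
B (eclipsed): NH2–SH eclipsed, CN–H eclipsed, Ph–Cl eclipsed; 2.2 + 1.3 + 2.8 = 6.3 kcal/mol.
E(C) − E(B) = 6.8 − 6.3 = +0.5 kcal/mol.

+0.5 kcal/mol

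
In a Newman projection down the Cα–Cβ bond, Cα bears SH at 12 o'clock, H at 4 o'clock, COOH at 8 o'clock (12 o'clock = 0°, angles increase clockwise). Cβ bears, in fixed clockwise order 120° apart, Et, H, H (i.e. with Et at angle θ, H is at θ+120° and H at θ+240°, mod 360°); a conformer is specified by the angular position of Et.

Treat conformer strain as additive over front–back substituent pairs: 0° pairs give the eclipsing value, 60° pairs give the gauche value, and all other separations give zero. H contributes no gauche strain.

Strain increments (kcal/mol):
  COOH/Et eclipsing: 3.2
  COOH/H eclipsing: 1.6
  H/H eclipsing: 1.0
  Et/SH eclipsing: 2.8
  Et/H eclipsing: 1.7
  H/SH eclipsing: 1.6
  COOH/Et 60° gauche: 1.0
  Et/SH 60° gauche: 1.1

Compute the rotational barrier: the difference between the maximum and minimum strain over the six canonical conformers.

4.8 kcal/mol

Et at 0° is eclipsed. SH at 0° is eclipsed with Et at 0° (2.8); H at 120° is eclipsed with H at 120° (1.0); COOH at 240° is eclipsed with H at 240° (1.6). Total 5.4 kcal/mol.
Et at 60° is staggered. SH at 0° is gauche with Et at 60° (1.1). Total 1.1 kcal/mol.
Et at 120° is eclipsed. SH at 0° is eclipsed with H at 0° (1.6); H at 120° is eclipsed with Et at 120° (1.7); COOH at 240° is eclipsed with H at 240° (1.6). Total 4.9 kcal/mol.
Et at 180° is staggered. COOH at 240° is gauche with Et at 180° (1.0). Total 1.0 kcal/mol.
Et at 240° is eclipsed. SH at 0° is eclipsed with H at 0° (1.6); H at 120° is eclipsed with H at 120° (1.0); COOH at 240° is eclipsed with Et at 240° (3.2). Total 5.8 kcal/mol.
Et at 300° is staggered. SH at 0° is gauche with Et at 300° (1.1); COOH at 240° is gauche with Et at 300° (1.0). Total 2.1 kcal/mol.
Max at 240° (5.8 kcal/mol), min at 180° (1.0 kcal/mol); barrier = 4.8 kcal/mol.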